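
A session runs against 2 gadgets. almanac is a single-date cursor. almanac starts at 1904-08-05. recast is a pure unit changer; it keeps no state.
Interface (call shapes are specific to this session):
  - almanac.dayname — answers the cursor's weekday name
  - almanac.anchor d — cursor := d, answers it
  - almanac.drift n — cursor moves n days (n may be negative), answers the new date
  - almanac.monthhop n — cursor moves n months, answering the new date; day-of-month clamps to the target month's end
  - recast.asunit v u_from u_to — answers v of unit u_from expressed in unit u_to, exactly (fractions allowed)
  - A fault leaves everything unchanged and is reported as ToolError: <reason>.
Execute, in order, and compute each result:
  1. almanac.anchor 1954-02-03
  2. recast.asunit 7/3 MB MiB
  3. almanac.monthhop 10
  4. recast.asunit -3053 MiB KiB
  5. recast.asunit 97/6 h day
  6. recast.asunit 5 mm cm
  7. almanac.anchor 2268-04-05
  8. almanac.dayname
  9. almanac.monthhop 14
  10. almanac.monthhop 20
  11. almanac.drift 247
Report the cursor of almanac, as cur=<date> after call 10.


Answer: cur=2271-02-05

Derivation:
;; almanac.anchor(d→1954-02-03) => 1954-02-03
;; recast.asunit(v→7/3, u_from→MB, u_to→MiB) => 109375/49152
;; almanac.monthhop(n→10) => 1954-12-03
;; recast.asunit(v→-3053, u_from→MiB, u_to→KiB) => -3126272
;; recast.asunit(v→97/6, u_from→h, u_to→day) => 97/144
;; recast.asunit(v→5, u_from→mm, u_to→cm) => 1/2
;; almanac.anchor(d→2268-04-05) => 2268-04-05
;; almanac.dayname() => Sunday
;; almanac.monthhop(n→14) => 2269-06-05
;; almanac.monthhop(n→20) => 2271-02-05
;; almanac.drift(n→247) => 2271-10-10


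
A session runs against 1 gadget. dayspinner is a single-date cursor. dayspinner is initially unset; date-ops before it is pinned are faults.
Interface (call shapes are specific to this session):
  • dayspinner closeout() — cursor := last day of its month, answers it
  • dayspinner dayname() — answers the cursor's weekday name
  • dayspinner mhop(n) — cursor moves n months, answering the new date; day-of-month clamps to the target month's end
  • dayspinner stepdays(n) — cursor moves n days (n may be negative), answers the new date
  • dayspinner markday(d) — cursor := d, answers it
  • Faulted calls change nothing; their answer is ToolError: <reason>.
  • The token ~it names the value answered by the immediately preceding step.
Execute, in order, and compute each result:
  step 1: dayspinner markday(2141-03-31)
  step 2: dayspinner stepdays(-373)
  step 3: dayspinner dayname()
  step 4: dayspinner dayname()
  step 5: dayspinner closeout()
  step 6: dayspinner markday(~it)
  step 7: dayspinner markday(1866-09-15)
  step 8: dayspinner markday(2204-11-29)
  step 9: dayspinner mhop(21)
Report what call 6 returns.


Answer: 2140-03-31

Derivation:
Then dayspinner markday with d→2141-03-31, and see 2141-03-31.
Using dayspinner stepdays with n→-373, which returns 2140-03-23.
I try dayspinner dayname(), → Wednesday.
I invoke dayspinner dayname, — result: Wednesday.
I use dayspinner closeout(), and observe 2140-03-31.
I invoke dayspinner markday with d→~it, giving 2140-03-31.
I run dayspinner markday with d→1866-09-15, — result: 1866-09-15.
Next I call dayspinner markday with d→2204-11-29, giving 2204-11-29.
Using dayspinner mhop with n→21, and observe 2206-08-29.


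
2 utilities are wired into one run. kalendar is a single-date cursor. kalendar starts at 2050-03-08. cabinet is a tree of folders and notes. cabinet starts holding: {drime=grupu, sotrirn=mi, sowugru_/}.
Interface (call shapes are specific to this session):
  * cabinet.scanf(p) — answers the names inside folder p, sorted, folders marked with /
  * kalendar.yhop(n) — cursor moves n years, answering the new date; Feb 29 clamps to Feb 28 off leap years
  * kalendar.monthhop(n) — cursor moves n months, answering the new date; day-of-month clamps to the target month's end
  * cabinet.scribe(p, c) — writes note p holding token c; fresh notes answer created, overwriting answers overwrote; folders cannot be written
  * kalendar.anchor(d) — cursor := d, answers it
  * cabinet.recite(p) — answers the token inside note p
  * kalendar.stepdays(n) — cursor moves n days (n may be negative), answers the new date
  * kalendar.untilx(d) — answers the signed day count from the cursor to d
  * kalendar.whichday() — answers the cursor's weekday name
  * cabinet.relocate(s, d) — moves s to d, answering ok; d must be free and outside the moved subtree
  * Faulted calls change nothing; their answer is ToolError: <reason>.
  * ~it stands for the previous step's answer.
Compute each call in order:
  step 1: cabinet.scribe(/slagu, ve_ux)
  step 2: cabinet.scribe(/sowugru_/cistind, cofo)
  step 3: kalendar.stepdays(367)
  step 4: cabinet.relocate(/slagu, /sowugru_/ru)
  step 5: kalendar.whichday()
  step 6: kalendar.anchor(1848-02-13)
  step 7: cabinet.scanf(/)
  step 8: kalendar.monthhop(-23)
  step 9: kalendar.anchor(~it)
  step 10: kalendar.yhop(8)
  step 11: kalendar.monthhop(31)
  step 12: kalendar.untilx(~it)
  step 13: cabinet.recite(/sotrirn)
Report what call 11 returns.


Next I call cabinet.scribe with p='/slagu', c='ve_ux', yielding created.
I try cabinet.scribe with p='/sowugru_/cistind', c='cofo', and get created.
Invoking kalendar.stepdays with n='367', — result: 2051-03-10.
I run cabinet.relocate with s='/slagu', d='/sowugru_/ru', and get ok.
I invoke kalendar.whichday(), giving Friday.
I run kalendar.anchor with d='1848-02-13': 1848-02-13.
Using cabinet.scanf with p='/', which returns [drime, sotrirn, sowugru_/].
I use kalendar.monthhop with n='-23': 1846-03-13.
Then kalendar.anchor with d='~it', and see 1846-03-13.
Invoking kalendar.yhop with n='8', and see 1854-03-13.
I invoke kalendar.monthhop with n='31': 1856-10-13.
I try kalendar.untilx with d='~it', giving 0.
Using cabinet.recite with p='/sotrirn', giving mi.

Answer: 1856-10-13


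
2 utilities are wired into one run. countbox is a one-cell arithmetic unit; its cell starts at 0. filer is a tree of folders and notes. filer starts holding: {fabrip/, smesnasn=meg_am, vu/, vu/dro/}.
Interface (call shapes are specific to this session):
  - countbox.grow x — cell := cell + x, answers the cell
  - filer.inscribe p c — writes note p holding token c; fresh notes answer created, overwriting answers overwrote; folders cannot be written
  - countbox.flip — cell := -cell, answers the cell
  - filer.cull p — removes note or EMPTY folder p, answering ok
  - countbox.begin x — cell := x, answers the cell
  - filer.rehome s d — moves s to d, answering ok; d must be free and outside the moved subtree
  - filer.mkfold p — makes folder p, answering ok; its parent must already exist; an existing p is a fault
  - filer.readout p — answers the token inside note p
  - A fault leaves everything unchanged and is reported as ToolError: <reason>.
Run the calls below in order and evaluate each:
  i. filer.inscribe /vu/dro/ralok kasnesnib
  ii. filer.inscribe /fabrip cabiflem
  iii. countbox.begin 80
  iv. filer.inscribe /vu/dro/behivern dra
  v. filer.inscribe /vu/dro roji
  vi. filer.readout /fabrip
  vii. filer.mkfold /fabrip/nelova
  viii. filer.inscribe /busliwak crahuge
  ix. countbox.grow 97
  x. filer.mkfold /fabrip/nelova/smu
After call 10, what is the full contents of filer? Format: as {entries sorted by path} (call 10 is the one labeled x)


-- filer.inscribe(p: /vu/dro/ralok, c: kasnesnib) ~> created
-- filer.inscribe(p: /fabrip, c: cabiflem) ~> ToolError: is a directory
-- countbox.begin(x: 80) ~> 80
-- filer.inscribe(p: /vu/dro/behivern, c: dra) ~> created
-- filer.inscribe(p: /vu/dro, c: roji) ~> ToolError: is a directory
-- filer.readout(p: /fabrip) ~> ToolError: is a directory
-- filer.mkfold(p: /fabrip/nelova) ~> ok
-- filer.inscribe(p: /busliwak, c: crahuge) ~> created
-- countbox.grow(x: 97) ~> 177
-- filer.mkfold(p: /fabrip/nelova/smu) ~> ok

Answer: {busliwak=crahuge, fabrip/, fabrip/nelova/, fabrip/nelova/smu/, smesnasn=meg_am, vu/, vu/dro/, vu/dro/behivern=dra, vu/dro/ralok=kasnesnib}


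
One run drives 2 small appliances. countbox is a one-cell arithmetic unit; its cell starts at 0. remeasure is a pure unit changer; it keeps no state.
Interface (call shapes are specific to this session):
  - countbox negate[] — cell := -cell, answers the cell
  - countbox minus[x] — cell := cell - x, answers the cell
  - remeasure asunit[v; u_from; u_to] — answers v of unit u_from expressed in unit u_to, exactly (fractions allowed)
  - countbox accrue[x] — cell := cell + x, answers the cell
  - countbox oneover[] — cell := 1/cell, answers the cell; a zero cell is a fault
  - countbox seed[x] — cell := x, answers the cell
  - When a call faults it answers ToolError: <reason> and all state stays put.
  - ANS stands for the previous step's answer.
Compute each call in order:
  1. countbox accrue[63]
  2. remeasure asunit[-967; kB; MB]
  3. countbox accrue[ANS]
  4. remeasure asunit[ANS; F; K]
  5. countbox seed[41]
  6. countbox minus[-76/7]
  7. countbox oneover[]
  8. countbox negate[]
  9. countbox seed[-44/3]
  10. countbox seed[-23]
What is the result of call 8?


[in] countbox accrue 63
[out] 63
[in] remeasure asunit -967 kB MB
[out] -967/1000
[in] countbox accrue ANS
[out] 62033/1000
[in] remeasure asunit ANS F K
[out] 57967/200
[in] countbox seed 41
[out] 41
[in] countbox minus -76/7
[out] 363/7
[in] countbox oneover
[out] 7/363
[in] countbox negate
[out] -7/363
[in] countbox seed -44/3
[out] -44/3
[in] countbox seed -23
[out] -23

Answer: -7/363


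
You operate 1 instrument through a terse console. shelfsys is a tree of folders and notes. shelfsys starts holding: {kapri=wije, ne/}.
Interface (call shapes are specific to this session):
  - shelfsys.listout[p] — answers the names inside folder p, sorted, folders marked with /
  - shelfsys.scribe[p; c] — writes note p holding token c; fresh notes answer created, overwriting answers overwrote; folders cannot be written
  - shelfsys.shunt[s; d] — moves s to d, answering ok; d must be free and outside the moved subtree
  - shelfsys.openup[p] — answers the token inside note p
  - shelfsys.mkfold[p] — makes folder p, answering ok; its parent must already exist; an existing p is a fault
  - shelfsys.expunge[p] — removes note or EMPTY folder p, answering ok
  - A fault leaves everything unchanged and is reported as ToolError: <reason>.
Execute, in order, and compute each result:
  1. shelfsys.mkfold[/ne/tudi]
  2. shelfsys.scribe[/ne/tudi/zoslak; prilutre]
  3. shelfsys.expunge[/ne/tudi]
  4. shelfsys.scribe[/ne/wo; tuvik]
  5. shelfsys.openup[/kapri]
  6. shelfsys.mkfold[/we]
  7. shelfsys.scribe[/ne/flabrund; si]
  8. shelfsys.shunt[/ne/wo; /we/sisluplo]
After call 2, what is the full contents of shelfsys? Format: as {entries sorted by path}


I call shelfsys.mkfold(p: /ne/tudi), and get ok.
Now I run shelfsys.scribe(p: /ne/tudi/zoslak, c: prilutre): created.
Invoking shelfsys.expunge(p: /ne/tudi), → ToolError: not empty.
Next I call shelfsys.scribe(p: /ne/wo, c: tuvik), → created.
I try shelfsys.openup(p: /kapri), yielding wije.
I call shelfsys.mkfold(p: /we), and observe ok.
I use shelfsys.scribe(p: /ne/flabrund, c: si), and see created.
I try shelfsys.shunt(s: /ne/wo, d: /we/sisluplo), and see ok.

Answer: {kapri=wije, ne/, ne/tudi/, ne/tudi/zoslak=prilutre}


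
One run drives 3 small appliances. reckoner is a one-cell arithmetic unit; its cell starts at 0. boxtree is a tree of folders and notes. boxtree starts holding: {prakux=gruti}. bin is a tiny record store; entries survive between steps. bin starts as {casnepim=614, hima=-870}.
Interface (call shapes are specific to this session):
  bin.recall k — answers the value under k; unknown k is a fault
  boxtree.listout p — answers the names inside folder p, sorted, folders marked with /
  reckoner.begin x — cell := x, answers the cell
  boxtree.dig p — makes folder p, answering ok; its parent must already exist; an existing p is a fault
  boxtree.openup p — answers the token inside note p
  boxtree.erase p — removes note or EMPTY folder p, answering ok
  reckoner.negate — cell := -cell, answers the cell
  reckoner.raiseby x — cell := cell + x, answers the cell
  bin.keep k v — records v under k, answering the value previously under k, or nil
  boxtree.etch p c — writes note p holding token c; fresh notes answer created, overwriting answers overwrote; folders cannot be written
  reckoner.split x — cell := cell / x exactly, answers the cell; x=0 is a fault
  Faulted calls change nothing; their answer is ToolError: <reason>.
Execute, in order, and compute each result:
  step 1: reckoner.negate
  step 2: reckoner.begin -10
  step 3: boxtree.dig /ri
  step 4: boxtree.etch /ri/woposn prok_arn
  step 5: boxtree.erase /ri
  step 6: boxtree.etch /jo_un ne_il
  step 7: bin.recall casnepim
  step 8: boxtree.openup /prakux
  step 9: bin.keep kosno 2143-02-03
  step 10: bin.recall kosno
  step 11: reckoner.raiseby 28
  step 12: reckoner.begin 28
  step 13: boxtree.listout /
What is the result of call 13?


Answer: [jo_un, prakux, ri/]

Derivation:
% reckoner.negate
  0
% reckoner.begin x→-10
  -10
% boxtree.dig p→/ri
  ok
% boxtree.etch p→/ri/woposn c→prok_arn
  created
% boxtree.erase p→/ri
  ToolError: not empty
% boxtree.etch p→/jo_un c→ne_il
  created
% bin.recall k→casnepim
  614
% boxtree.openup p→/prakux
  gruti
% bin.keep k→kosno v→2143-02-03
  nil
% bin.recall k→kosno
  2143-02-03
% reckoner.raiseby x→28
  18
% reckoner.begin x→28
  28
% boxtree.listout p→/
  [jo_un, prakux, ri/]


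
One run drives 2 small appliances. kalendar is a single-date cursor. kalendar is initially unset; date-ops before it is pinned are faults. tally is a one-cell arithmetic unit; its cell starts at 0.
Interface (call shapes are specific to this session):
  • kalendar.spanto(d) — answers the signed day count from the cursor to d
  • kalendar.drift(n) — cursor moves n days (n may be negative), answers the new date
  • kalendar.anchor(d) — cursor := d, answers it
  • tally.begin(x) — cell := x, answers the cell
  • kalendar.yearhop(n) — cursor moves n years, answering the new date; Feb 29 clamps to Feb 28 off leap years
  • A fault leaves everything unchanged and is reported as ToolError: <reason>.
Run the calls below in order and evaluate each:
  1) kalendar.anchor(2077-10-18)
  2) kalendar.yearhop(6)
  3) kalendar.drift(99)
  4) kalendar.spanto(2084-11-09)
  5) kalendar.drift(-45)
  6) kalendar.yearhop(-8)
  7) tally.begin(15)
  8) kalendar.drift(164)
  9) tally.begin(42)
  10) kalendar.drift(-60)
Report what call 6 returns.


! anchor(d→2077-10-18) == 2077-10-18
! yearhop(n→6) == 2083-10-18
! drift(n→99) == 2084-01-25
! spanto(d→2084-11-09) == 289
! drift(n→-45) == 2083-12-11
! yearhop(n→-8) == 2075-12-11
! begin(x→15) == 15
! drift(n→164) == 2076-05-23
! begin(x→42) == 42
! drift(n→-60) == 2076-03-24

Answer: 2075-12-11


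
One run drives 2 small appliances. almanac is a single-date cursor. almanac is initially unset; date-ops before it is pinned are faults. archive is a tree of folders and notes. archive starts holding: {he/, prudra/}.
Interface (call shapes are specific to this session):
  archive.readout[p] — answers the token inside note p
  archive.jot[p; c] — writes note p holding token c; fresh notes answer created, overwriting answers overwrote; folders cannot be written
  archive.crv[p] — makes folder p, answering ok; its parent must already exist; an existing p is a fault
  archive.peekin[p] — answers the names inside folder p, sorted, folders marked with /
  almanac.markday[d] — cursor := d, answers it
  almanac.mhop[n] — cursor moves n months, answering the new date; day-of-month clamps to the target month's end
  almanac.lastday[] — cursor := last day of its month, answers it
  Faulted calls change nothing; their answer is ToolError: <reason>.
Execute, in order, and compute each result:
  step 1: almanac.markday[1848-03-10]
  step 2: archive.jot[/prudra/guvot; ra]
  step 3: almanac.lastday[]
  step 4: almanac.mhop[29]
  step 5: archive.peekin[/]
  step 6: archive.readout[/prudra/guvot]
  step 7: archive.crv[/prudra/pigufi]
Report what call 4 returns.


Answer: 1850-08-31

Derivation:
>>> almanac.markday d→1848-03-10
  1848-03-10
>>> archive.jot p→/prudra/guvot c→ra
  created
>>> almanac.lastday
  1848-03-31
>>> almanac.mhop n→29
  1850-08-31
>>> archive.peekin p→/
  [he/, prudra/]
>>> archive.readout p→/prudra/guvot
  ra
>>> archive.crv p→/prudra/pigufi
  ok


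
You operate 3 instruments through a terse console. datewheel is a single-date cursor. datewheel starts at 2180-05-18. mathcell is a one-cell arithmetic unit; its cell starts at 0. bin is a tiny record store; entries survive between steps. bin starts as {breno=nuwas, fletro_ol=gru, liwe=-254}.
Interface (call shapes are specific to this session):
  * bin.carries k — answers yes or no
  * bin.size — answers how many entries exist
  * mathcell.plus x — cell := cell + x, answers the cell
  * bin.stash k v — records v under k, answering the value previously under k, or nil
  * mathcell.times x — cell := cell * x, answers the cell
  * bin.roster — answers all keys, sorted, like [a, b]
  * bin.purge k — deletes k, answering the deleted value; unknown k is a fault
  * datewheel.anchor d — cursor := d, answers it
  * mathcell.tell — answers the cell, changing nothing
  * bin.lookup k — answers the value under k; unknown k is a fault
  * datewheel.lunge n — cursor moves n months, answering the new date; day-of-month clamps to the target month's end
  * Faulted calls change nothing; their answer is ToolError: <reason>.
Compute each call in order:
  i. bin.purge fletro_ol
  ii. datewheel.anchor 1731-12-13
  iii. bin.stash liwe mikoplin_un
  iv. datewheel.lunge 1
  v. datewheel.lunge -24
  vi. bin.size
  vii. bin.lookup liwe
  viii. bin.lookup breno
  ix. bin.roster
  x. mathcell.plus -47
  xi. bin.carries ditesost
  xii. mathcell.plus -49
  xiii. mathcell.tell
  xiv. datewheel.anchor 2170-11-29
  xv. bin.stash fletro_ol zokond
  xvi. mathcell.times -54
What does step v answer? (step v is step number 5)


% bin.purge(fletro_ol) -> gru
% datewheel.anchor(1731-12-13) -> 1731-12-13
% bin.stash(liwe, mikoplin_un) -> -254
% datewheel.lunge(1) -> 1732-01-13
% datewheel.lunge(-24) -> 1730-01-13
% bin.size() -> 2
% bin.lookup(liwe) -> mikoplin_un
% bin.lookup(breno) -> nuwas
% bin.roster() -> [breno, liwe]
% mathcell.plus(-47) -> -47
% bin.carries(ditesost) -> no
% mathcell.plus(-49) -> -96
% mathcell.tell() -> -96
% datewheel.anchor(2170-11-29) -> 2170-11-29
% bin.stash(fletro_ol, zokond) -> nil
% mathcell.times(-54) -> 5184

Answer: 1730-01-13


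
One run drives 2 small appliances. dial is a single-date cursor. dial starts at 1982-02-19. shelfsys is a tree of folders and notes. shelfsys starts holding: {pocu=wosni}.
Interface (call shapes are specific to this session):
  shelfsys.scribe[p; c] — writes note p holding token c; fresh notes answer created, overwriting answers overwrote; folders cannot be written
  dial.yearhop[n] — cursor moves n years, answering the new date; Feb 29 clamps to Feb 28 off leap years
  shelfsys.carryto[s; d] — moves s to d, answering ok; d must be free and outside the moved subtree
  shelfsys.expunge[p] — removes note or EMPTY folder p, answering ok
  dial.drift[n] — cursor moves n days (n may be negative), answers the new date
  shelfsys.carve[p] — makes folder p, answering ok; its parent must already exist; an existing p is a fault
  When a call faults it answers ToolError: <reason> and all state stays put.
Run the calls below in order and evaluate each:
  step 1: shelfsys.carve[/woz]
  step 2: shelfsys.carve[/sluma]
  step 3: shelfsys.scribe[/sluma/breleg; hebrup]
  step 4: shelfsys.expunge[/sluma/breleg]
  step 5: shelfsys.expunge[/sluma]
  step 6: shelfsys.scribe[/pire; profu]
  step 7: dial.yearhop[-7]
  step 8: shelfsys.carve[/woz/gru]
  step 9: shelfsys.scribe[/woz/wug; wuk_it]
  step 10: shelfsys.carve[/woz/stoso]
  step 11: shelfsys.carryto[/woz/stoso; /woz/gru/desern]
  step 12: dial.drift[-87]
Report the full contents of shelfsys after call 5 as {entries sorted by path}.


Answer: {pocu=wosni, woz/}

Derivation:
I try carve using p='/woz', which returns ok.
Then carve using p='/sluma', giving ok.
Now I run scribe using p='/sluma/breleg', c='hebrup': created.
Now I run expunge using p='/sluma/breleg', and observe ok.
Calling expunge using p='/sluma', yielding ok.
Now I run scribe using p='/pire', c='profu', which returns created.
I invoke yearhop using n='-7', which returns 1975-02-19.
I call carve using p='/woz/gru': ok.
I use scribe using p='/woz/wug', c='wuk_it', — result: created.
Invoking carve using p='/woz/stoso', and observe ok.
I run carryto using s='/woz/stoso', d='/woz/gru/desern', and get ok.
Invoking drift using n='-87', → 1974-11-24.


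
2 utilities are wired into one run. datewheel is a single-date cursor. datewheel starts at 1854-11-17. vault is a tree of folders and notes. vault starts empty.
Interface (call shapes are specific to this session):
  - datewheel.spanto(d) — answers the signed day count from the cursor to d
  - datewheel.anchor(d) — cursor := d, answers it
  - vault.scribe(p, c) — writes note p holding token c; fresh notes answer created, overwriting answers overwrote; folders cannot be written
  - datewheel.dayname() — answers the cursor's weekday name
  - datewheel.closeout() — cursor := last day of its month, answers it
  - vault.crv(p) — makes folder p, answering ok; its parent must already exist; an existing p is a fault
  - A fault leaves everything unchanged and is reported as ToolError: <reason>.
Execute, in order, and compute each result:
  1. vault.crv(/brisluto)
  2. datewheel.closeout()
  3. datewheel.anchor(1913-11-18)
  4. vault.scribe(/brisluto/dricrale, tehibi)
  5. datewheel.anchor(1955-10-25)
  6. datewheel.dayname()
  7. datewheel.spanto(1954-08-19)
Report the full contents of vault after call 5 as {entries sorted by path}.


Answer: {brisluto/, brisluto/dricrale=tehibi}

Derivation:
Step: vault.crv[p→/brisluto]
Result: ok
Step: datewheel.closeout[]
Result: 1854-11-30
Step: datewheel.anchor[d→1913-11-18]
Result: 1913-11-18
Step: vault.scribe[p→/brisluto/dricrale; c→tehibi]
Result: created
Step: datewheel.anchor[d→1955-10-25]
Result: 1955-10-25
Step: datewheel.dayname[]
Result: Tuesday
Step: datewheel.spanto[d→1954-08-19]
Result: -432


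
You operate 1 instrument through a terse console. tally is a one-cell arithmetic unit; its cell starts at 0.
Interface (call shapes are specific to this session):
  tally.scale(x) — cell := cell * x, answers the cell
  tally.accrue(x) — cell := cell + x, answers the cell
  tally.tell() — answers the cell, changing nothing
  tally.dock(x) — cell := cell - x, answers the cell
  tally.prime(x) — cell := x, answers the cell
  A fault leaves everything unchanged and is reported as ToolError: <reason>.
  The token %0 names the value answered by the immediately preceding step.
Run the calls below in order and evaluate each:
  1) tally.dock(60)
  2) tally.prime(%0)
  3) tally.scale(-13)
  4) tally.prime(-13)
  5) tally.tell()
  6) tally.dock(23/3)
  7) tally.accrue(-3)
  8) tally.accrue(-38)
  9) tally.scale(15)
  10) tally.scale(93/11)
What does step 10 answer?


# 1. tally.dock(x: 60) -> -60
# 2. tally.prime(x: %0) -> -60
# 3. tally.scale(x: -13) -> 780
# 4. tally.prime(x: -13) -> -13
# 5. tally.tell() -> -13
# 6. tally.dock(x: 23/3) -> -62/3
# 7. tally.accrue(x: -3) -> -71/3
# 8. tally.accrue(x: -38) -> -185/3
# 9. tally.scale(x: 15) -> -925
# 10. tally.scale(x: 93/11) -> -86025/11

Answer: -86025/11


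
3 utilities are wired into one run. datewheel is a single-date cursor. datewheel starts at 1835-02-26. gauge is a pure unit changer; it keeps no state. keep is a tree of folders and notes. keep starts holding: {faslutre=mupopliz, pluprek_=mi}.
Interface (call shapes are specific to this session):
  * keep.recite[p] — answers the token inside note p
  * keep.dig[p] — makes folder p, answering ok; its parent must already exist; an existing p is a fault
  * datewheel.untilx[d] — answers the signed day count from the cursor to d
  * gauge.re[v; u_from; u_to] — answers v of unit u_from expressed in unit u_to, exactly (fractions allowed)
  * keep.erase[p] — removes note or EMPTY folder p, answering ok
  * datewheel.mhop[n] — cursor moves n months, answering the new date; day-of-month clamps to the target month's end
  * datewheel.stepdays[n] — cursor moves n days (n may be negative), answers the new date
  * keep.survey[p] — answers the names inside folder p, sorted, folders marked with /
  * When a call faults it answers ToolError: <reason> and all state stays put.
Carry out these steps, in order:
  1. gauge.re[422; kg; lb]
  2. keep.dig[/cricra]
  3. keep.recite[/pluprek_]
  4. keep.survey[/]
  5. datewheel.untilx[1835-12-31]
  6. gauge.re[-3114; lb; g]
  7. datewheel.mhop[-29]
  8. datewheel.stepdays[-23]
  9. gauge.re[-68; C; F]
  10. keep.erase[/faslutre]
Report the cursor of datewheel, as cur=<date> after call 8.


Answer: cur=1832-09-03

Derivation:
Act: gauge.re[v: 422; u_from: kg; u_to: lb]
Obs: 42200000000/45359237
Act: keep.dig[p: /cricra]
Obs: ok
Act: keep.recite[p: /pluprek_]
Obs: mi
Act: keep.survey[p: /]
Obs: [cricra/, faslutre, pluprek_]
Act: datewheel.untilx[d: 1835-12-31]
Obs: 308
Act: gauge.re[v: -3114; u_from: lb; u_to: g]
Obs: -70624332009/50000
Act: datewheel.mhop[n: -29]
Obs: 1832-09-26
Act: datewheel.stepdays[n: -23]
Obs: 1832-09-03
Act: gauge.re[v: -68; u_from: C; u_to: F]
Obs: -452/5
Act: keep.erase[p: /faslutre]
Obs: ok


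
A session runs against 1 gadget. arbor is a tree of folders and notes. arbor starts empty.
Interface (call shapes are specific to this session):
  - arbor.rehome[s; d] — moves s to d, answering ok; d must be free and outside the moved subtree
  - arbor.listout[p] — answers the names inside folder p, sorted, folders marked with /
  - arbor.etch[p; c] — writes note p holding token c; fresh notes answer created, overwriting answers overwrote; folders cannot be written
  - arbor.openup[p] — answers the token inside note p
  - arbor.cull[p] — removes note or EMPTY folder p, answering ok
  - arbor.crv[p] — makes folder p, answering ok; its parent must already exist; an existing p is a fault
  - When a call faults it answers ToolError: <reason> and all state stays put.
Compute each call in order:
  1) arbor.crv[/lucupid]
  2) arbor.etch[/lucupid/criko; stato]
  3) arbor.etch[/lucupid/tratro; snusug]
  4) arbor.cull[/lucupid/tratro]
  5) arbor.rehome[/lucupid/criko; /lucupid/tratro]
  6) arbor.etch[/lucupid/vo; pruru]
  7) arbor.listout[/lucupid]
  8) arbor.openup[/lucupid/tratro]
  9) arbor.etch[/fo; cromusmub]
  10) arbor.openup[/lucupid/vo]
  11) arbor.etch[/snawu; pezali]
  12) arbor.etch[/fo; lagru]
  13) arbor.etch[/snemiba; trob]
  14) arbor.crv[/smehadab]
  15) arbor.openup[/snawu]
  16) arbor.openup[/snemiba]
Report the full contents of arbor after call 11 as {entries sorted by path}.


$ arbor.crv p: /lucupid
:: ok
$ arbor.etch p: /lucupid/criko c: stato
:: created
$ arbor.etch p: /lucupid/tratro c: snusug
:: created
$ arbor.cull p: /lucupid/tratro
:: ok
$ arbor.rehome s: /lucupid/criko d: /lucupid/tratro
:: ok
$ arbor.etch p: /lucupid/vo c: pruru
:: created
$ arbor.listout p: /lucupid
:: [tratro, vo]
$ arbor.openup p: /lucupid/tratro
:: stato
$ arbor.etch p: /fo c: cromusmub
:: created
$ arbor.openup p: /lucupid/vo
:: pruru
$ arbor.etch p: /snawu c: pezali
:: created
$ arbor.etch p: /fo c: lagru
:: overwrote
$ arbor.etch p: /snemiba c: trob
:: created
$ arbor.crv p: /smehadab
:: ok
$ arbor.openup p: /snawu
:: pezali
$ arbor.openup p: /snemiba
:: trob

Answer: {fo=cromusmub, lucupid/, lucupid/tratro=stato, lucupid/vo=pruru, snawu=pezali}


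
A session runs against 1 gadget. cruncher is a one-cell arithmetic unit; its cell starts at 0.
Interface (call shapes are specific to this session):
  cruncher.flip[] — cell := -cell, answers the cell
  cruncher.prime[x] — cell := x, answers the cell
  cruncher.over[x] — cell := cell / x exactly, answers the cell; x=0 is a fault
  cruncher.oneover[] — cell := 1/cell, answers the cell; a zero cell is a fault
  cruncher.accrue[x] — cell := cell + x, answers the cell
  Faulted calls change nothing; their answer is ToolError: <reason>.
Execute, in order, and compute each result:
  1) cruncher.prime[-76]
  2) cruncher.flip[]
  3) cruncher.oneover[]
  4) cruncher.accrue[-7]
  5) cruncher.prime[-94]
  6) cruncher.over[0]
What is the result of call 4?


Answer: -531/76

Derivation:
Do: prime[x: -76]
See: -76
Do: flip[]
See: 76
Do: oneover[]
See: 1/76
Do: accrue[x: -7]
See: -531/76
Do: prime[x: -94]
See: -94
Do: over[x: 0]
See: ToolError: division by zero


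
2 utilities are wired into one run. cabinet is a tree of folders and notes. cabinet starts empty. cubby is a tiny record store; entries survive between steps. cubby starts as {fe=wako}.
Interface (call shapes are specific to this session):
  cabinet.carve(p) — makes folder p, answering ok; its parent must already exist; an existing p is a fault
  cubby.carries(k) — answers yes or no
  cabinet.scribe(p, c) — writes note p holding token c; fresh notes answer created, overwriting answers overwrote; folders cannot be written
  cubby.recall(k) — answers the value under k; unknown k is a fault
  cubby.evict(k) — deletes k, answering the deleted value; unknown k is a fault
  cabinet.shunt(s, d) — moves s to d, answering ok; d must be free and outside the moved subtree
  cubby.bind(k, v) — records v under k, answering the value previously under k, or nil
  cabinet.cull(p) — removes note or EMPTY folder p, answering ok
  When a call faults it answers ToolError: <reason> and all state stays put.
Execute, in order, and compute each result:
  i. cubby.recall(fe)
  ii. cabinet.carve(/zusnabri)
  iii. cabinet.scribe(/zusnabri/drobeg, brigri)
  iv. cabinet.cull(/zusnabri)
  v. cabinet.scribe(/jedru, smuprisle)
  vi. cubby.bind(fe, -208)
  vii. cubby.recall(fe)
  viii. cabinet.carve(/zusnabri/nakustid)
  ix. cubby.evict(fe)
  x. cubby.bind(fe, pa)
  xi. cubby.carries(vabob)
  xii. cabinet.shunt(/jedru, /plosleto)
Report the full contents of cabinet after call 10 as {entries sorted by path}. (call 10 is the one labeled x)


% 1. cubby.recall(k: fe) : wako
% 2. cabinet.carve(p: /zusnabri) : ok
% 3. cabinet.scribe(p: /zusnabri/drobeg, c: brigri) : created
% 4. cabinet.cull(p: /zusnabri) : ToolError: not empty
% 5. cabinet.scribe(p: /jedru, c: smuprisle) : created
% 6. cubby.bind(k: fe, v: -208) : wako
% 7. cubby.recall(k: fe) : -208
% 8. cabinet.carve(p: /zusnabri/nakustid) : ok
% 9. cubby.evict(k: fe) : -208
% 10. cubby.bind(k: fe, v: pa) : nil
% 11. cubby.carries(k: vabob) : no
% 12. cabinet.shunt(s: /jedru, d: /plosleto) : ok

Answer: {jedru=smuprisle, zusnabri/, zusnabri/drobeg=brigri, zusnabri/nakustid/}


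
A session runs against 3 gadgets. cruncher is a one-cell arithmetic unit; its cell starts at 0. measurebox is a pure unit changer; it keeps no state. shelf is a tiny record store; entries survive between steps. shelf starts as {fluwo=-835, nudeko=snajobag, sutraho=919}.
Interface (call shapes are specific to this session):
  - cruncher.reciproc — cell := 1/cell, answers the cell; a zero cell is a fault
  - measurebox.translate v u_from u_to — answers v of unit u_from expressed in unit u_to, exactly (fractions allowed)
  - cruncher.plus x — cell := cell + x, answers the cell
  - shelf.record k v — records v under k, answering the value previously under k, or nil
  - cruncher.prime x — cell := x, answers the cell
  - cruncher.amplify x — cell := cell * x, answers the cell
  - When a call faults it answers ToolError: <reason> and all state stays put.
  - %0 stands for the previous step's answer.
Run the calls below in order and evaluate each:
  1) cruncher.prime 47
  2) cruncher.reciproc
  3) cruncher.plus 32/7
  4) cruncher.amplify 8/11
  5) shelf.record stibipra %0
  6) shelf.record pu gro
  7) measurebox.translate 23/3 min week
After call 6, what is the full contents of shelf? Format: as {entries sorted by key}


Answer: {fluwo=-835, nudeko=snajobag, pu=gro, stibipra=12088/3619, sutraho=919}

Derivation:
Next I call cruncher.prime using x→47, giving 47.
Calling cruncher.reciproc: 1/47.
Invoking cruncher.plus using x→32/7, and get 1511/329.
Calling cruncher.amplify using x→8/11, which returns 12088/3619.
I try shelf.record using k→stibipra, v→%0, and observe nil.
I call shelf.record using k→pu, v→gro: nil.
Now I run measurebox.translate using v→23/3, u_from→min, u_to→week: 23/30240.


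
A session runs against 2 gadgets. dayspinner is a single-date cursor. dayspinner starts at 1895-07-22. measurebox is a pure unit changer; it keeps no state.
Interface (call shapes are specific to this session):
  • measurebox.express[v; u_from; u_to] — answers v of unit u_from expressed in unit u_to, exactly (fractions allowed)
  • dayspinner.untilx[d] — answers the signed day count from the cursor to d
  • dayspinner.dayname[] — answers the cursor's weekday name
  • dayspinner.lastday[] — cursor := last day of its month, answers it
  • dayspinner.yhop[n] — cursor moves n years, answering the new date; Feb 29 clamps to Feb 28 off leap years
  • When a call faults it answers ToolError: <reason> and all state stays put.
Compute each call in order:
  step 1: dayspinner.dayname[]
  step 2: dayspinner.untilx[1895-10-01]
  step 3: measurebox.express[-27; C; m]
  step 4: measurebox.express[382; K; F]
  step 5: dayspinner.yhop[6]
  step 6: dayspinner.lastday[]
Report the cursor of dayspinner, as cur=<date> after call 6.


Step: dayname[]
Result: Monday
Step: untilx[d='1895-10-01']
Result: 71
Step: express[v='-27'; u_from='C'; u_to='m']
Result: ToolError: incompatible units
Step: express[v='382'; u_from='K'; u_to='F']
Result: 22793/100
Step: yhop[n='6']
Result: 1901-07-22
Step: lastday[]
Result: 1901-07-31

Answer: cur=1901-07-31


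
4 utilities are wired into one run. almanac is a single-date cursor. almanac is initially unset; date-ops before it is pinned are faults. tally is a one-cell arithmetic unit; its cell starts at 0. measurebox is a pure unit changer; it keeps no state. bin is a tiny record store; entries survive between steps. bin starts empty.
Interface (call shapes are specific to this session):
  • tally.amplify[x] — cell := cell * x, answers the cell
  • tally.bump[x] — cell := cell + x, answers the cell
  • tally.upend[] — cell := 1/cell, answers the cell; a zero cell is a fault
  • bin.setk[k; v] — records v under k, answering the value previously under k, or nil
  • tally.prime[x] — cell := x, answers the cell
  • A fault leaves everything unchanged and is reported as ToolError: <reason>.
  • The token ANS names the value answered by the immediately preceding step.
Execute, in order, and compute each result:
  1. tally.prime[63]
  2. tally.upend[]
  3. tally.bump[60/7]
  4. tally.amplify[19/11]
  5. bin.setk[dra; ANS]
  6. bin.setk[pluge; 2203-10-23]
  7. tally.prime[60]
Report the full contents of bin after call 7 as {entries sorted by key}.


Answer: {dra=10279/693, pluge=2203-10-23}

Derivation:
·→ tally.prime(63)
·← 63
·→ tally.upend()
·← 1/63
·→ tally.bump(60/7)
·← 541/63
·→ tally.amplify(19/11)
·← 10279/693
·→ bin.setk(dra, ANS)
·← nil
·→ bin.setk(pluge, 2203-10-23)
·← nil
·→ tally.prime(60)
·← 60


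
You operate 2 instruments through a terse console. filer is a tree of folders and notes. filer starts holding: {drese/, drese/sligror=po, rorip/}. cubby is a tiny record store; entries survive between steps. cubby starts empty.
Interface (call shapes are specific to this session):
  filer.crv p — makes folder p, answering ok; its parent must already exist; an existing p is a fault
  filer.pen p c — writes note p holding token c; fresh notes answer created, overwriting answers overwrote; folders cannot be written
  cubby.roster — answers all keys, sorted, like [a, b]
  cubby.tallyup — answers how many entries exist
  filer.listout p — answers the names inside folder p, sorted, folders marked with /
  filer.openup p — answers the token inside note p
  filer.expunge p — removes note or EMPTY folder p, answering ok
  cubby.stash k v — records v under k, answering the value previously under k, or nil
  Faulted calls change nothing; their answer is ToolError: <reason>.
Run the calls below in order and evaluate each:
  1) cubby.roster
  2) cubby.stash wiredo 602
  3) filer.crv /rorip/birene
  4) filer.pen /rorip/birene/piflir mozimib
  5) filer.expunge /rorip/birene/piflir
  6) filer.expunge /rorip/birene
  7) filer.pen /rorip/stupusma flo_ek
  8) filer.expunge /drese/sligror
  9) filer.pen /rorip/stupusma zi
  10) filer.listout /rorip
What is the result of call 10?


Answer: [stupusma]

Derivation:
·→ roster()
·← []
·→ stash(k='wiredo', v='602')
·← nil
·→ crv(p='/rorip/birene')
·← ok
·→ pen(p='/rorip/birene/piflir', c='mozimib')
·← created
·→ expunge(p='/rorip/birene/piflir')
·← ok
·→ expunge(p='/rorip/birene')
·← ok
·→ pen(p='/rorip/stupusma', c='flo_ek')
·← created
·→ expunge(p='/drese/sligror')
·← ok
·→ pen(p='/rorip/stupusma', c='zi')
·← overwrote
·→ listout(p='/rorip')
·← [stupusma]


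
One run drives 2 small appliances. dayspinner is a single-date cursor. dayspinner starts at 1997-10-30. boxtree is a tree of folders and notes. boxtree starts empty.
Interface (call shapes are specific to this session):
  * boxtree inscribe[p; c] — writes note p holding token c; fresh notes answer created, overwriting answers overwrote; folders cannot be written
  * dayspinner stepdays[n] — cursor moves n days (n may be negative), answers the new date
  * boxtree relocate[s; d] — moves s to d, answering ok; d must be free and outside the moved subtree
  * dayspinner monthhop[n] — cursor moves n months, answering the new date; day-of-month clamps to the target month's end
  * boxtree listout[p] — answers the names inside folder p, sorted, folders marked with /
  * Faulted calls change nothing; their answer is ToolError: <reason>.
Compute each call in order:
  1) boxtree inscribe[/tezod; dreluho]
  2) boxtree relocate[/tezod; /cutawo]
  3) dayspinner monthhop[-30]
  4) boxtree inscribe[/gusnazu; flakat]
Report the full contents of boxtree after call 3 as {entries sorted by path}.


Answer: {cutawo=dreluho}

Derivation:
Act: boxtree inscribe[p='/tezod'; c='dreluho']
Obs: created
Act: boxtree relocate[s='/tezod'; d='/cutawo']
Obs: ok
Act: dayspinner monthhop[n='-30']
Obs: 1995-04-30
Act: boxtree inscribe[p='/gusnazu'; c='flakat']
Obs: created


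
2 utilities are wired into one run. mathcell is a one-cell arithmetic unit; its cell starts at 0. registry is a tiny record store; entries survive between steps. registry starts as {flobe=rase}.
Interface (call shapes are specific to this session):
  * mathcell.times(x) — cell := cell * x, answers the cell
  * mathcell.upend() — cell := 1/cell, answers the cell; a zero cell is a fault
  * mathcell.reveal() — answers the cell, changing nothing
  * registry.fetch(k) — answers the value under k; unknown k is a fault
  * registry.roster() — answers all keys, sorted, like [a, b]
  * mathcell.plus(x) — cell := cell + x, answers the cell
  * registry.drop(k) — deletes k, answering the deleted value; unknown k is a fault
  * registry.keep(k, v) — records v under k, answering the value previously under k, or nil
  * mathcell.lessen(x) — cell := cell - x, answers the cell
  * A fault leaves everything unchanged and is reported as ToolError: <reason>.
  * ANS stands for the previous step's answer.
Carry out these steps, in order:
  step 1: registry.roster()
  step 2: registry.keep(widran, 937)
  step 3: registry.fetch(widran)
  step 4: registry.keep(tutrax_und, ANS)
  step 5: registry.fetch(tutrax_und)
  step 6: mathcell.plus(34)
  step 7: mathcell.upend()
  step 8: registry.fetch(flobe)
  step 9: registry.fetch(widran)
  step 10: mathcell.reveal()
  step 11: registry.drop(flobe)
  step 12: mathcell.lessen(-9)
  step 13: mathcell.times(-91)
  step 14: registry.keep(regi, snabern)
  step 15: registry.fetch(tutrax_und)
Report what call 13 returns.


-- roster() => [flobe]
-- keep(k: widran, v: 937) => nil
-- fetch(k: widran) => 937
-- keep(k: tutrax_und, v: ANS) => nil
-- fetch(k: tutrax_und) => 937
-- plus(x: 34) => 34
-- upend() => 1/34
-- fetch(k: flobe) => rase
-- fetch(k: widran) => 937
-- reveal() => 1/34
-- drop(k: flobe) => rase
-- lessen(x: -9) => 307/34
-- times(x: -91) => -27937/34
-- keep(k: regi, v: snabern) => nil
-- fetch(k: tutrax_und) => 937

Answer: -27937/34
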